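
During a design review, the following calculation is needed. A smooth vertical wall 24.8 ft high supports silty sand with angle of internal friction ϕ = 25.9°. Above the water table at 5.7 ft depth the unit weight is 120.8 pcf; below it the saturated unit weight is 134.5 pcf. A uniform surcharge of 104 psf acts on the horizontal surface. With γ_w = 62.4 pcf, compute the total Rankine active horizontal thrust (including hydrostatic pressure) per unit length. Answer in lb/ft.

K_a = tan²(45° − φ/2) = 0.3920.
γ' = 134.5 − 62.4 = 72.10 pcf. h₂ = H − d_w = 19.1 ft.
σ'_h: at surface K_a·q = 40.77; at WT K_a(q+γd_w) = 310.7; at base K_a(q+γd_w+γ'h₂) = 850.5 psf.
P₁ = ½(40.77+310.7)×5.7 = 1002; P₂ = ½(310.7+850.5)×19.1 = 11090; P_w = ½γ_w h₂² = 11380.
Total = 1002+11090+11380 = 23470 lb/ft.

23500 lb/ft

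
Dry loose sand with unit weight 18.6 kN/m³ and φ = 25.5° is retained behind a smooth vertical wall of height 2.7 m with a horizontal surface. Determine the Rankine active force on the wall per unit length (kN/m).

K_a = tan²(45° − φ/2) = 0.3981.
P_a = ½ K_a γ H² = 0.5 × 0.3981 × 18.6 × 2.7² = 26.99 kN/m.

27.0 kN/m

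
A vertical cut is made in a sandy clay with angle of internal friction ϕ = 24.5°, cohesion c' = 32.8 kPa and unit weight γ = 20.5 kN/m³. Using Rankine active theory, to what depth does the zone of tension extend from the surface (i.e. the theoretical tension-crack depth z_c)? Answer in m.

4.97 m

K_a = tan²(45° − 24.5°/2) = 0.4137; √K_a = 0.6432.
The active pressure is zero where K_a γ z = 2c√K_a, so z_c = 2c/(γ√K_a) = 2×32.8/(20.5×0.6432) = 4.975 m.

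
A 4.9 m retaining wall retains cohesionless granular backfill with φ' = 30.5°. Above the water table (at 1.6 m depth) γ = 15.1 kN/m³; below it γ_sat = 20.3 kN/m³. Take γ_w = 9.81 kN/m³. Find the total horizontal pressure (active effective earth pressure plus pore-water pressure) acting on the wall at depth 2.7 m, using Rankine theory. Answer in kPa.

22.5 kPa

K_a = (1 − sin φ)/(1 + sin φ) = 0.3267.
γ' = 20.3 − 9.81 = 10.49 kN/m³.
Effective vertical stress at 2.7 m: σ'_v = 15.1×1.6 + 10.49×1.10 = 35.70 kPa.
σ'_h = K_a σ'_v = 0.3267 × 35.70 = 11.66 kPa; u = γ_w × 1.10 = 10.79 kPa.
Total σ_h = 11.66 + 10.79 = 22.45 kPa.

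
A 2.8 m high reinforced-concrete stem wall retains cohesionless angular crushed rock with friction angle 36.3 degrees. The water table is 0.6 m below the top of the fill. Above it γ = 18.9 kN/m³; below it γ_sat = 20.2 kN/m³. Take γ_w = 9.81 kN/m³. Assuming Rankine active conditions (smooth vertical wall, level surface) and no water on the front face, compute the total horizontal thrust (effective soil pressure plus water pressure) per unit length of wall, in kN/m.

K_a = tan²(45° − φ/2) = 0.2563.
γ' = 20.2 − 9.81 = 10.39 kN/m³. Depth below WT = 2.2 m.
σ'_h at WT = K_a γ d_w = 2.906 kPa; at base = 2.906 + K_a γ' × 2.2 = 8.764 kPa.
P₁ (0–0.6 m) = ½×2.906×0.6 = 0.8718. P₂ (0.6–2.8 m) = ½(2.906+8.764)×2.2 = 12.84.
P_w = ½ γ_w h₂² = 0.5×9.81×2.2² = 23.74. Total = 0.8718+12.84+23.74 = 37.45 kN/m.

37.4 kN/m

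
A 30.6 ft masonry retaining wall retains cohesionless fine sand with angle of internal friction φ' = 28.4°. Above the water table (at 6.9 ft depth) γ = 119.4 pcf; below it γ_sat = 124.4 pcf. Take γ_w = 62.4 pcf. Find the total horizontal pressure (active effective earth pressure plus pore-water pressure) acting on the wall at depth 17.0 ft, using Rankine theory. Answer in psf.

K_a = (1 − sin φ)/(1 + sin φ) = 0.3554.
γ' = 124.4 − 62.4 = 62.00 pcf.
Effective vertical stress at 17.0 ft: σ'_v = 119.4×6.9 + 62.00×10.1 = 1450 psf.
σ'_h = K_a σ'_v = 0.3554 × 1450 = 515.3 psf; u = γ_w × 10.1 = 630.2 psf.
Total σ_h = 515.3 + 630.2 = 1146 psf.

1150 psf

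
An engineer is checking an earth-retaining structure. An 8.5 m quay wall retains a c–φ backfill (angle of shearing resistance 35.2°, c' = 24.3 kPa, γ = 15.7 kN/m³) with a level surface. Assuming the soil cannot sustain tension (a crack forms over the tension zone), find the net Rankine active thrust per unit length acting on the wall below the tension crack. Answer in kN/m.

13.5 kN/m

K_a = 0.2687; √K_a = 0.5184.
Tension-crack depth z_c = 2c/(γ√K_a) = 2×24.3/(15.7×0.5184) = 5.972 m.
σ_a at base = K_a γ H − 2c√K_a = 0.2687×15.7×8.5 − 2×24.3×0.5184 = 10.66 kPa.
P_a = ½ × 10.66 × (H − z_c) = 0.5×10.66×2.528 = 13.48 kN/m.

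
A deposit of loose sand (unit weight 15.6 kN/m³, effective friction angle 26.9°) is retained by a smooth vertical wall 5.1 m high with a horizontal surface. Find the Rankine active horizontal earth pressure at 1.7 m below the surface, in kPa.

10.00 kPa

K_a = (1 − sin φ)/(1 + sin φ) = 0.3770.
σ_h = K_a γ z = 0.3770 × 15.6 × 1.7 = 9.998 kPa.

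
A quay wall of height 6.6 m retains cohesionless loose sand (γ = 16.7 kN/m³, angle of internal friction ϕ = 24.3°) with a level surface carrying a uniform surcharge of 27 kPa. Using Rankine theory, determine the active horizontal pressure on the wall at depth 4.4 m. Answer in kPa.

K_a = (1 − sin φ)/(1 + sin φ) = 0.4169.
σ_v = γz + q = 16.7 × 4.4 + 27 = 100.5 kPa.
σ_h = K_a σ_v = 0.4169 × 100.5 = 41.89 kPa.

41.9 kPa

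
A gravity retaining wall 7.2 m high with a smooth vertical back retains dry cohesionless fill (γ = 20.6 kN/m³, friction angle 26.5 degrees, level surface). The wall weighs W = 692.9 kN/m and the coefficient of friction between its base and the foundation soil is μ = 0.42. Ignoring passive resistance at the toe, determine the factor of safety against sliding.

1.42

K_a = tan²(45° − 26.5°/2) = 0.3829.
P_a = ½K_aγH² = 0.5×0.3829×20.6×7.2² = 204.5 kN/m, acting at H/3 = 2.400 m above the base.
FS_sliding = μW / P_a = 0.42×692.9 / 204.5 = 1.423.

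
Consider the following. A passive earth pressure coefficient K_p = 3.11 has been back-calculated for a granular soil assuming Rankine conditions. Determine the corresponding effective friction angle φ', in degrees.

K_p = (1+sin φ)/(1−sin φ) ⇒ sin φ = (K_p − 1)/(K_p + 1) = 0.5134.
φ = arcsin(0.5134) = 30.89°.

30.9°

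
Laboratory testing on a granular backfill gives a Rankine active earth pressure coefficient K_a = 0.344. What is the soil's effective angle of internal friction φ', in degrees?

29.2°

K_a = tan²(45° − φ/2) ⇒ 45° − φ/2 = arctan(√0.344) = 30.39°.
φ = 2(45° − 30.39°) = 29.22°.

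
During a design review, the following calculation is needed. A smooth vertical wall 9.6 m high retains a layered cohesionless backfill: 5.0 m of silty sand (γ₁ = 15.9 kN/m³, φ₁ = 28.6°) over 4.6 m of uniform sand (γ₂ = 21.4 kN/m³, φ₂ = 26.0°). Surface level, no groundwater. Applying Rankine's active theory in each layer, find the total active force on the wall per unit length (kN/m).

K_a1 = tan²(45°−28.6°/2) = 0.3525; K_a2 = tan²(45°−26.0°/2) = 0.3905.
Layer 1: σ at base = K_a1 γ₁ h₁ = 28.03 kPa; P₁ = ½×28.03×5.0 = 70.07.
Layer 2: σ_v at top = γ₁h₁ = 79.50; σ_h top = K_a2×79.50 = 31.04; σ_h base = K_a2×(79.50+21.4×4.6) = 69.48.
P₂ = ½(31.04+69.48)×4.6 = 231.2. Total P_a = 70.07+231.2 = 301.3 kN/m.

301 kN/m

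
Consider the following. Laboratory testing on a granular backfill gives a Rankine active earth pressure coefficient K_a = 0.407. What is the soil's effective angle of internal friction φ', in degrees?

K_a = tan²(45° − φ/2) ⇒ 45° − φ/2 = arctan(√0.407) = 32.54°.
φ = 2(45° − 32.54°) = 24.93°.

24.9°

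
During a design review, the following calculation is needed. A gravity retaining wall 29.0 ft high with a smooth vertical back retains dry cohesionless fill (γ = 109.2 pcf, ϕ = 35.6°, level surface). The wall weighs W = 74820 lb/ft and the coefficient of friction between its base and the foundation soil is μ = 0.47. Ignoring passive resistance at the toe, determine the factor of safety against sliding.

2.90

K_a = tan²(45° − 35.6°/2) = 0.2641.
P_a = ½K_aγH² = 0.5×0.2641×109.2×29.0² = 12130 lb/ft, acting at H/3 = 9.667 ft above the base.
FS_sliding = μW / P_a = 0.47×74820 / 12130 = 2.899.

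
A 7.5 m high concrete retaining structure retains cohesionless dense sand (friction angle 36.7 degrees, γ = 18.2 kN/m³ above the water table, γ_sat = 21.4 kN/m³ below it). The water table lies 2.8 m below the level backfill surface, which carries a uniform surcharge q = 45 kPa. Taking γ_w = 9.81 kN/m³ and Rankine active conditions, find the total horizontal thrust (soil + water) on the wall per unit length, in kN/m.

K_a = tan²(45° − φ/2) = 0.2519.
γ' = 21.4 − 9.81 = 11.59 kN/m³. h₂ = H − d_w = 4.7 m.
σ'_h: at surface K_a·q = 11.33; at WT K_a(q+γd_w) = 24.17; at base K_a(q+γd_w+γ'h₂) = 37.89 kPa.
P₁ = ½(11.33+24.17)×2.8 = 49.70; P₂ = ½(24.17+37.89)×4.7 = 145.8; P_w = ½γ_w h₂² = 108.4.
Total = 49.70+145.8+108.4 = 303.9 kN/m.

304 kN/m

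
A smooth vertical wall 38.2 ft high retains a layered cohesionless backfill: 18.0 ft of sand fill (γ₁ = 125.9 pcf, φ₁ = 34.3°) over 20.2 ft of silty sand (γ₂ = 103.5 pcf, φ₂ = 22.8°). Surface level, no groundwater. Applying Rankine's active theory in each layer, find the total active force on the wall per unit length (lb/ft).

K_a1 = tan²(45°−34.3°/2) = 0.2792; K_a2 = tan²(45°−22.8°/2) = 0.4414.
Layer 1: σ at base = K_a1 γ₁ h₁ = 632.6 psf; P₁ = ½×632.6×18.0 = 5694.
Layer 2: σ_v at top = γ₁h₁ = 2266; σ_h top = K_a2×2266 = 1000; σ_h base = K_a2×(2266+103.5×20.2) = 1923.
P₂ = ½(1000+1923)×20.2 = 29530. Total P_a = 5694+29530 = 35220 lb/ft.

35200 lb/ft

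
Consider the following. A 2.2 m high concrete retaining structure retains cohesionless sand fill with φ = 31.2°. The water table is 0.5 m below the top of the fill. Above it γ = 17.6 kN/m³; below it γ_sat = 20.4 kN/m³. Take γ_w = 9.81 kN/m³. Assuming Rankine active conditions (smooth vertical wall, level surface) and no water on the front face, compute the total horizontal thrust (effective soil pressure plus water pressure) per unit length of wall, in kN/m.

K_a = tan²(45° − φ/2) = 0.3175.
γ' = 20.4 − 9.81 = 10.59 kN/m³. Depth below WT = 1.7 m.
σ'_h at WT = K_a γ d_w = 2.794 kPa; at base = 2.794 + K_a γ' × 1.7 = 8.510 kPa.
P₁ (0–0.5 m) = ½×2.794×0.5 = 0.6985. P₂ (0.5–2.2 m) = ½(2.794+8.510)×1.7 = 9.608.
P_w = ½ γ_w h₂² = 0.5×9.81×1.7² = 14.18. Total = 0.6985+9.608+14.18 = 24.48 kN/m.

24.5 kN/m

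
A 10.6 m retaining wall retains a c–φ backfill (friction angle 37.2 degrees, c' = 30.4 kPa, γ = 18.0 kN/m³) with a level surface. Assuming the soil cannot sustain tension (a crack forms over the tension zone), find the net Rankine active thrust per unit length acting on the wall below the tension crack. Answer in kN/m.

K_a = 0.2464; √K_a = 0.4964.
Tension-crack depth z_c = 2c/(γ√K_a) = 2×30.4/(18.0×0.4964) = 6.804 m.
σ_a at base = K_a γ H − 2c√K_a = 0.2464×18.0×10.6 − 2×30.4×0.4964 = 16.84 kPa.
P_a = ½ × 16.84 × (H − z_c) = 0.5×16.84×3.796 = 31.95 kN/m.

31.9 kN/m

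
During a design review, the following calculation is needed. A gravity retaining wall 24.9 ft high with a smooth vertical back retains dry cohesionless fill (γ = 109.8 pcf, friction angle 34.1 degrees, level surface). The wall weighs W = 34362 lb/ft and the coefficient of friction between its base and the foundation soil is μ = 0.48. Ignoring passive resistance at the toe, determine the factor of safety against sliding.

K_a = tan²(45° − 34.1°/2) = 0.2815.
P_a = ½K_aγH² = 0.5×0.2815×109.8×24.9² = 9583 lb/ft, acting at H/3 = 8.300 ft above the base.
FS_sliding = μW / P_a = 0.48×34362 / 9583 = 1.721.

1.72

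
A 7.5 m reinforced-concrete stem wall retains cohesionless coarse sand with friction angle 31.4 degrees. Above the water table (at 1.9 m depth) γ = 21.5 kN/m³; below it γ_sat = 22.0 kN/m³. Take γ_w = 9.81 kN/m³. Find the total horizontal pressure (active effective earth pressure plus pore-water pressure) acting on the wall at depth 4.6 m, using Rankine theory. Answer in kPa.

K_a = (1 − sin φ)/(1 + sin φ) = 0.3149.
γ' = 22.0 − 9.81 = 12.19 kN/m³.
Effective vertical stress at 4.6 m: σ'_v = 21.5×1.9 + 12.19×2.70 = 73.76 kPa.
σ'_h = K_a σ'_v = 0.3149 × 73.76 = 23.23 kPa; u = γ_w × 2.70 = 26.49 kPa.
Total σ_h = 23.23 + 26.49 = 49.72 kPa.

49.7 kPa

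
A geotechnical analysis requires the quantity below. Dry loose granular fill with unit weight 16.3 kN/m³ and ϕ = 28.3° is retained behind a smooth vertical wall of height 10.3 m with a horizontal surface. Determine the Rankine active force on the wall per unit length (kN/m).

308 kN/m

K_a = tan²(45° − φ/2) = 0.3568.
P_a = ½ K_a γ H² = 0.5 × 0.3568 × 16.3 × 10.3² = 308.5 kN/m.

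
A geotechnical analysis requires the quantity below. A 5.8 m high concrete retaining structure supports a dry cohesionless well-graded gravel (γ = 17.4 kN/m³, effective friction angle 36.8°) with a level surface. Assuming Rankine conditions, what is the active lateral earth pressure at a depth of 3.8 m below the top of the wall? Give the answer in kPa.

16.6 kPa

K_a = (1 − sin φ)/(1 + sin φ) = 0.2508.
σ_h = K_a γ z = 0.2508 × 17.4 × 3.8 = 16.58 kPa.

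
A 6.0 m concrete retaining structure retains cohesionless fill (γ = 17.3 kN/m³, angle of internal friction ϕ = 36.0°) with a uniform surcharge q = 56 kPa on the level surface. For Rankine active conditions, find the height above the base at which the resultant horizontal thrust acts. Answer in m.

2.52 m

K_a = 0.2596.
Triangular part P₁ = ½K_aγH² = 80.84 at H/3 = 2.000 m; rectangular part P₂ = K_a q H = 87.23 at H/2 = 3.000 m.
ȳ = (P₁·2.000 + P₂·3.000)/(P₁+P₂) = 2.519 m.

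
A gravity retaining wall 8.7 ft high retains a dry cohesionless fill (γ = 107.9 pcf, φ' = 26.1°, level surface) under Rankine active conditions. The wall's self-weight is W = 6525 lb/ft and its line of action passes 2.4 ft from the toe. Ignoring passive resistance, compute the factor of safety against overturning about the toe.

3.40

K_a = tan²(45° − 26.1°/2) = 0.3889.
P_a = ½K_aγH² = 0.5×0.3889×107.9×8.7² = 1588 lb/ft, acting at H/3 = 2.900 ft above the base.
Overturning moment M_o = P_a × H/3 = 1588 × 2.900 = 4606.
Resisting moment M_r = W × 2.4 = 6525 × 2.4 = 15660.
FS_overturning = M_r/M_o = 15660/4606 = 3.400.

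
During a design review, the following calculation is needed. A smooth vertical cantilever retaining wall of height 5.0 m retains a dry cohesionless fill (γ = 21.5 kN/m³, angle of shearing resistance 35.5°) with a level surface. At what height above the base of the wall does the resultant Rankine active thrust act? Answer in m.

1.67 m

K_a = 0.2653.
The pressure distribution is triangular, so the resultant acts at H/3 above the base = 5.0/3 = 1.667 m.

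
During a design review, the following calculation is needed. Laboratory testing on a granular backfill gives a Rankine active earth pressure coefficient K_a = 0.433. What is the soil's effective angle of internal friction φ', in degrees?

23.3°

K_a = tan²(45° − φ/2) ⇒ 45° − φ/2 = arctan(√0.433) = 33.35°.
φ = 2(45° − 33.35°) = 23.31°.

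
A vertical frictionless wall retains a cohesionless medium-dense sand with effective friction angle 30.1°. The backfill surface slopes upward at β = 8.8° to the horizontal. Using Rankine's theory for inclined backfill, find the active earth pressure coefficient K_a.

0.344

K_a = cos β · (cos β − √(cos²β − cos²φ)) / (cos β + √(cos²β − cos²φ)).
cos β = 0.9882, cos φ = 0.8652, √(cos²β − cos²φ) = 0.4776.
K_a = 0.9882 × (0.9882 − 0.4776)/(0.9882 + 0.4776) = 0.3442.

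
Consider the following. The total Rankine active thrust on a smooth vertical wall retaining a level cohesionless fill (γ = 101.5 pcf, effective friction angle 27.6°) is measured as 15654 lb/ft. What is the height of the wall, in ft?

29.0 ft

K_a = 0.3668. P_a = ½ K_a γ H² ⇒ H = √(2P_a/(K_a γ)).
H = √(2×15654/(0.3668×101.5)) = 29.00 ft.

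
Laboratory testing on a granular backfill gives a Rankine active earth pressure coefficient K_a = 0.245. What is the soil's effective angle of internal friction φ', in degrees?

37.3°

K_a = tan²(45° − φ/2) ⇒ 45° − φ/2 = arctan(√0.245) = 26.33°.
φ = 2(45° − 26.33°) = 37.33°.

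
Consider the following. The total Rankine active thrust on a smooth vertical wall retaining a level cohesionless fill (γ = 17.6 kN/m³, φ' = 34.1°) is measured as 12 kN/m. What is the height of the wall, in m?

K_a = 0.2815. P_a = ½ K_a γ H² ⇒ H = √(2P_a/(K_a γ)).
H = √(2×12/(0.2815×17.6)) = 2.201 m.

2.20 m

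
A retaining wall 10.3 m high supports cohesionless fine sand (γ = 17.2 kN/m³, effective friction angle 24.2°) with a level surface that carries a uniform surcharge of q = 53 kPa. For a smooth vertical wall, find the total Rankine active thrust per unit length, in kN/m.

610 kN/m

K_a = tan²(45° − φ/2) = 0.4185.
Soil triangle: ½ K_a γ H² = 0.5×0.4185×17.2×10.3² = 381.8 kN/m.
Surcharge rectangle: K_a q H = 0.4185×53×10.3 = 228.5 kN/m.
Total = 381.8 + 228.5 = 610.3 kN/m.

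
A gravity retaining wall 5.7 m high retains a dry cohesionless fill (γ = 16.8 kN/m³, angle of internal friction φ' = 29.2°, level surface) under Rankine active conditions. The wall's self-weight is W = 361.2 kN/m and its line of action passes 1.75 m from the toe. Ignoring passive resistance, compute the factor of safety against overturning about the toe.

3.54

K_a = tan²(45° − 29.2°/2) = 0.3442.
P_a = ½K_aγH² = 0.5×0.3442×16.8×5.7² = 93.94 kN/m, acting at H/3 = 1.900 m above the base.
Overturning moment M_o = P_a × H/3 = 93.94 × 1.900 = 178.5.
Resisting moment M_r = W × 1.75 = 361.2 × 1.75 = 632.1.
FS_overturning = M_r/M_o = 632.1/178.5 = 3.541.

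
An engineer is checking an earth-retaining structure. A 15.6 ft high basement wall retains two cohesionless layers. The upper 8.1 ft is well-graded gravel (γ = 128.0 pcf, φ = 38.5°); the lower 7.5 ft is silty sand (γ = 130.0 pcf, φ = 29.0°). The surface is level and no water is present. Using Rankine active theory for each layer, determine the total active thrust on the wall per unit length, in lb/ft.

4940 lb/ft

K_a1 = tan²(45°−38.5°/2) = 0.2327; K_a2 = tan²(45°−29.0°/2) = 0.3470.
Layer 1: σ at base = K_a1 γ₁ h₁ = 241.2 psf; P₁ = ½×241.2×8.1 = 976.9.
Layer 2: σ_v at top = γ₁h₁ = 1037; σ_h top = K_a2×1037 = 359.7; σ_h base = K_a2×(1037+130.0×7.5) = 698.0.
P₂ = ½(359.7+698.0)×7.5 = 3967. Total P_a = 976.9+3967 = 4944 lb/ft.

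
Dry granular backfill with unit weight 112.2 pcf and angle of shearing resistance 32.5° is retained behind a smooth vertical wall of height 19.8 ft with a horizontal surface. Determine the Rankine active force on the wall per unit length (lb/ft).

K_a = tan²(45° − φ/2) = 0.3010.
P_a = ½ K_a γ H² = 0.5 × 0.3010 × 112.2 × 19.8² = 6620 lb/ft.

6620 lb/ft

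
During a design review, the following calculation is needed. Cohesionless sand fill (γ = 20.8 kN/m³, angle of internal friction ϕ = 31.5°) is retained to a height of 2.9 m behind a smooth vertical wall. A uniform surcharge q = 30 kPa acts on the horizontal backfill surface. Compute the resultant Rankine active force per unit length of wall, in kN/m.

K_a = tan²(45° − φ/2) = 0.3136.
Soil triangle: ½ K_a γ H² = 0.5×0.3136×20.8×2.9² = 27.43 kN/m.
Surcharge rectangle: K_a q H = 0.3136×30×2.9 = 27.29 kN/m.
Total = 27.43 + 27.29 = 54.72 kN/m.

54.7 kN/m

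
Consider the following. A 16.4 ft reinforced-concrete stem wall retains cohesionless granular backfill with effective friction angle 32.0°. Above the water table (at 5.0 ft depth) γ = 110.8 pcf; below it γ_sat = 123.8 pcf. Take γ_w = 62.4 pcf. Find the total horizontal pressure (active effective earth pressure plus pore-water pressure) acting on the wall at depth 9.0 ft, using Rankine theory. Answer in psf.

495 psf

K_a = (1 − sin φ)/(1 + sin φ) = 0.3073.
γ' = 123.8 − 62.4 = 61.40 pcf.
Effective vertical stress at 9.0 ft: σ'_v = 110.8×5.0 + 61.40×4.00 = 799.6 psf.
σ'_h = K_a σ'_v = 0.3073 × 799.6 = 245.7 psf; u = γ_w × 4.00 = 249.6 psf.
Total σ_h = 245.7 + 249.6 = 495.3 psf.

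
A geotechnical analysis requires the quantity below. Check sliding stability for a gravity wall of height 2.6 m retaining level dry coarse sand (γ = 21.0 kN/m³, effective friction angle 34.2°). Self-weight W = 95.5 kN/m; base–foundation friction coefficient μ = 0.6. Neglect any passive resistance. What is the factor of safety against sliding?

K_a = tan²(45° − 34.2°/2) = 0.2803.
P_a = ½K_aγH² = 0.5×0.2803×21.0×2.6² = 19.90 kN/m, acting at H/3 = 0.8667 m above the base.
FS_sliding = μW / P_a = 0.6×95.5 / 19.90 = 2.880.

2.88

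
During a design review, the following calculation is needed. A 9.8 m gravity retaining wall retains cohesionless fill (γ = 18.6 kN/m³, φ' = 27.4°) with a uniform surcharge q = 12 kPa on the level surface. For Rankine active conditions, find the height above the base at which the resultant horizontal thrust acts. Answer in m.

3.46 m

K_a = 0.3697.
Triangular part P₁ = ½K_aγH² = 330.2 at H/3 = 3.267 m; rectangular part P₂ = K_a q H = 43.47 at H/2 = 4.900 m.
ȳ = (P₁·3.267 + P₂·4.900)/(P₁+P₂) = 3.457 m.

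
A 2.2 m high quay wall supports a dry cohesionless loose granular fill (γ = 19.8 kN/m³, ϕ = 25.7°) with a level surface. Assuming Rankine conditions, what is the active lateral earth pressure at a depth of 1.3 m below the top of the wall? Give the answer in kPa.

10.2 kPa

K_a = (1 − sin φ)/(1 + sin φ) = 0.3950.
σ_h = K_a γ z = 0.3950 × 19.8 × 1.3 = 10.17 kPa.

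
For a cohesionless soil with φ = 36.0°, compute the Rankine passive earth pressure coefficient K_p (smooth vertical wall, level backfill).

3.85

K_p = (1 + sin φ)/(1 − sin φ) = tan²(45° + 36.0°/2) = 3.852.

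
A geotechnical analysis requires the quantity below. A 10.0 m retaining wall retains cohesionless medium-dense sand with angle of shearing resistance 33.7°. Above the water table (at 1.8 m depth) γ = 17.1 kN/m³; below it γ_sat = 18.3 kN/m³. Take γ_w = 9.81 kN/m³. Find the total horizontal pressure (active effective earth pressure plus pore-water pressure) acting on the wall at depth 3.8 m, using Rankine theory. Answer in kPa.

K_a = (1 − sin φ)/(1 + sin φ) = 0.2863.
γ' = 18.3 − 9.81 = 8.490 kN/m³.
Effective vertical stress at 3.8 m: σ'_v = 17.1×1.8 + 8.490×2.00 = 47.76 kPa.
σ'_h = K_a σ'_v = 0.2863 × 47.76 = 13.67 kPa; u = γ_w × 2.00 = 19.62 kPa.
Total σ_h = 13.67 + 19.62 = 33.29 kPa.

33.3 kPa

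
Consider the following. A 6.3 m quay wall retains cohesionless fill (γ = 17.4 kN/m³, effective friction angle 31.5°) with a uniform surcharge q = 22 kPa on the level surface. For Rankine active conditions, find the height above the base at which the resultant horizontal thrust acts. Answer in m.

K_a = 0.3136.
Triangular part P₁ = ½K_aγH² = 108.3 at H/3 = 2.100 m; rectangular part P₂ = K_a q H = 43.47 at H/2 = 3.150 m.
ȳ = (P₁·2.100 + P₂·3.150)/(P₁+P₂) = 2.401 m.

2.40 m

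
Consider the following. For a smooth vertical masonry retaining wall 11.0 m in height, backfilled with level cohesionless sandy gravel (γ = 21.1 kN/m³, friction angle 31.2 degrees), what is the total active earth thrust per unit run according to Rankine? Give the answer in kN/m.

405 kN/m

K_a = tan²(45° − φ/2) = 0.3175.
P_a = ½ K_a γ H² = 0.5 × 0.3175 × 21.1 × 11.0² = 405.3 kN/m.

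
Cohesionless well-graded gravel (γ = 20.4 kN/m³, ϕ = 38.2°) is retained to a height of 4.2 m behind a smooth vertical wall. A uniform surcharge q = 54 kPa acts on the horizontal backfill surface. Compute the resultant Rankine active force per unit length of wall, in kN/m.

95.9 kN/m

K_a = tan²(45° − φ/2) = 0.2358.
Soil triangle: ½ K_a γ H² = 0.5×0.2358×20.4×4.2² = 42.42 kN/m.
Surcharge rectangle: K_a q H = 0.2358×54×4.2 = 53.48 kN/m.
Total = 42.42 + 53.48 = 95.90 kN/m.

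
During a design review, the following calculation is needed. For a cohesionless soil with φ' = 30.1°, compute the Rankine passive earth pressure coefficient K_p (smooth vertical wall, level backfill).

K_p = (1 + sin φ)/(1 − sin φ) = tan²(45° + 30.1°/2) = 3.012.

3.01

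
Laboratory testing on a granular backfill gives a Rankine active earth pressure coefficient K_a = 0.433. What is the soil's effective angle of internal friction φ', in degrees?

23.3°

K_a = tan²(45° − φ/2) ⇒ 45° − φ/2 = arctan(√0.433) = 33.35°.
φ = 2(45° − 33.35°) = 23.31°.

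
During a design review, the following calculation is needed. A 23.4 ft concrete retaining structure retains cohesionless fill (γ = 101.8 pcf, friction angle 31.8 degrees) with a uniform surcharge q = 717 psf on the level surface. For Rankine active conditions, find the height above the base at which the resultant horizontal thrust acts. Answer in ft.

K_a = 0.3098.
Triangular part P₁ = ½K_aγH² = 8634 at H/3 = 7.800 ft; rectangular part P₂ = K_a q H = 5198 at H/2 = 11.70 ft.
ȳ = (P₁·7.800 + P₂·11.70)/(P₁+P₂) = 9.266 ft.

9.27 ft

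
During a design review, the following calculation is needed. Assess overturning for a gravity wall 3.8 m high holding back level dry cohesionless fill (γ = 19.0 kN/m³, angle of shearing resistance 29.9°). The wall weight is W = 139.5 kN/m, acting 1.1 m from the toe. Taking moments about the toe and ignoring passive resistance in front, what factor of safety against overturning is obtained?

2.64

K_a = tan²(45° − 29.9°/2) = 0.3347.
P_a = ½K_aγH² = 0.5×0.3347×19.0×3.8² = 45.91 kN/m, acting at H/3 = 1.267 m above the base.
Overturning moment M_o = P_a × H/3 = 45.91 × 1.267 = 58.15.
Resisting moment M_r = W × 1.1 = 139.5 × 1.1 = 153.5.
FS_overturning = M_r/M_o = 153.5/58.15 = 2.639.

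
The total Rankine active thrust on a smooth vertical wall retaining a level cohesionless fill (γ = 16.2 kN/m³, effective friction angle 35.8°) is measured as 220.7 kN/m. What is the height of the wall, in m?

10.2 m

K_a = 0.2619. P_a = ½ K_a γ H² ⇒ H = √(2P_a/(K_a γ)).
H = √(2×220.7/(0.2619×16.2)) = 10.20 m.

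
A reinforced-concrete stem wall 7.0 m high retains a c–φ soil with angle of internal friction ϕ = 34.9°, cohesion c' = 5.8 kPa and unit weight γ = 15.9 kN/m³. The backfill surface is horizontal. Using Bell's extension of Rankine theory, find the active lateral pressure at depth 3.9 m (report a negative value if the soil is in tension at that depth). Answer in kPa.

K_a = (1 − sin φ)/(1 + sin φ) = 0.2721.
σ_a = K_a γ z − 2c√K_a = 0.2721×15.9×3.9 − 2×5.8×0.5217 = 10.82 kPa.

10.8 kPa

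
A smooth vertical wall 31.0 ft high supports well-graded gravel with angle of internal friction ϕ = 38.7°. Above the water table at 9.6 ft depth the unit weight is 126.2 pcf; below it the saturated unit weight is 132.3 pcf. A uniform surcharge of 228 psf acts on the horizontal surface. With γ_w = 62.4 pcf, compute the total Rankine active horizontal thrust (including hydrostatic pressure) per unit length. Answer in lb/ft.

K_a = tan²(45° − φ/2) = 0.2306.
γ' = 132.3 − 62.4 = 69.90 pcf. h₂ = H − d_w = 21.4 ft.
σ'_h: at surface K_a·q = 52.57; at WT K_a(q+γd_w) = 331.9; at base K_a(q+γd_w+γ'h₂) = 676.9 psf.
P₁ = ½(52.57+331.9)×9.6 = 1846; P₂ = ½(331.9+676.9)×21.4 = 10790; P_w = ½γ_w h₂² = 14290.
Total = 1846+10790+14290 = 26930 lb/ft.

26900 lb/ft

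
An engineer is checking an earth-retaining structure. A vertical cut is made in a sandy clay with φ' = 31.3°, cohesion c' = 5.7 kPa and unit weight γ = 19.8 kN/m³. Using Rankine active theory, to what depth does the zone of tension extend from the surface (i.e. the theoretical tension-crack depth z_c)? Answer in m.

K_a = tan²(45° − 31.3°/2) = 0.3162; √K_a = 0.5623.
The active pressure is zero where K_a γ z = 2c√K_a, so z_c = 2c/(γ√K_a) = 2×5.7/(19.8×0.5623) = 1.024 m.

1.02 m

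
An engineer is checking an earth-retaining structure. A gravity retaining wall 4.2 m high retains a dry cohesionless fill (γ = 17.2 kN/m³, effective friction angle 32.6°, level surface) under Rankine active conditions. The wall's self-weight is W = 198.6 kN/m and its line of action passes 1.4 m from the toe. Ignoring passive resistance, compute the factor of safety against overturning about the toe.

K_a = tan²(45° − 32.6°/2) = 0.2997.
P_a = ½K_aγH² = 0.5×0.2997×17.2×4.2² = 45.47 kN/m, acting at H/3 = 1.400 m above the base.
Overturning moment M_o = P_a × H/3 = 45.47 × 1.400 = 63.66.
Resisting moment M_r = W × 1.4 = 198.6 × 1.4 = 278.0.
FS_overturning = M_r/M_o = 278.0/63.66 = 4.368.

4.37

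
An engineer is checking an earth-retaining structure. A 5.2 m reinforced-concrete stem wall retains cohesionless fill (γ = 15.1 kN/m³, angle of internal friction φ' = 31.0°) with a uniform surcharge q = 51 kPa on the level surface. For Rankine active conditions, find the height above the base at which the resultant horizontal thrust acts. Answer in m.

2.22 m

K_a = 0.3201.
Triangular part P₁ = ½K_aγH² = 65.35 at H/3 = 1.733 m; rectangular part P₂ = K_a q H = 84.89 at H/2 = 2.600 m.
ȳ = (P₁·1.733 + P₂·2.600)/(P₁+P₂) = 2.223 m.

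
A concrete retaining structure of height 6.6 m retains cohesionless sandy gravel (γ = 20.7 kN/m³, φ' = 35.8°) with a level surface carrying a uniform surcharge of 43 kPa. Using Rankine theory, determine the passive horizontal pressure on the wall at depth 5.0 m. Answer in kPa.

K_p = (1 + sin φ)/(1 − sin φ) = 3.819.
σ_v = γz + q = 20.7 × 5.0 + 43 = 146.5 kPa.
σ_h = K_p σ_v = 3.819 × 146.5 = 559.5 kPa.

559 kPa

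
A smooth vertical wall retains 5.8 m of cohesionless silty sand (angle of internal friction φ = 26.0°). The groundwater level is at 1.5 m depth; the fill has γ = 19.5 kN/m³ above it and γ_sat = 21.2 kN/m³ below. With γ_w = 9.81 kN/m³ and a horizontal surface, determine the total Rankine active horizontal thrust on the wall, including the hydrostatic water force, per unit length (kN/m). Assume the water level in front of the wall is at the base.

189 kN/m

K_a = tan²(45° − φ/2) = 0.3905.
γ' = 21.2 − 9.81 = 11.39 kN/m³. Depth below WT = 4.3 m.
σ'_h at WT = K_a γ d_w = 11.42 kPa; at base = 11.42 + K_a γ' × 4.3 = 30.54 kPa.
P₁ (0–1.5 m) = ½×11.42×1.5 = 8.566. P₂ (1.5–5.8 m) = ½(11.42+30.54)×4.3 = 90.23.
P_w = ½ γ_w h₂² = 0.5×9.81×4.3² = 90.69. Total = 8.566+90.23+90.69 = 189.5 kN/m.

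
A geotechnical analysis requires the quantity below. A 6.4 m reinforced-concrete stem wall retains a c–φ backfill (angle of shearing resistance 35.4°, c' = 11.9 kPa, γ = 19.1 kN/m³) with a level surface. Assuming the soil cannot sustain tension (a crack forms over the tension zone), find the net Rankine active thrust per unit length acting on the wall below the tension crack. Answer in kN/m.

40.4 kN/m

K_a = 0.2664; √K_a = 0.5161.
Tension-crack depth z_c = 2c/(γ√K_a) = 2×11.9/(19.1×0.5161) = 2.414 m.
σ_a at base = K_a γ H − 2c√K_a = 0.2664×19.1×6.4 − 2×11.9×0.5161 = 20.28 kPa.
P_a = ½ × 20.28 × (H − z_c) = 0.5×20.28×3.986 = 40.42 kN/m.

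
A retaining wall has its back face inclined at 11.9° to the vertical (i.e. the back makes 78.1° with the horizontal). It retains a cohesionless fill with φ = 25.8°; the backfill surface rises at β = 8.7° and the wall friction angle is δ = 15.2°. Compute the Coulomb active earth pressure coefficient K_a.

0.514

K_a = sin²(α+φ) / [sin²α · sin(α−δ) · (1 + √{sin(φ+δ)sin(φ−β) / (sin(α−δ)sin(α+β))})²].
With α = 78.1°, φ = 25.8°, δ = 15.2°, β = 8.7°: K_a = 0.5145.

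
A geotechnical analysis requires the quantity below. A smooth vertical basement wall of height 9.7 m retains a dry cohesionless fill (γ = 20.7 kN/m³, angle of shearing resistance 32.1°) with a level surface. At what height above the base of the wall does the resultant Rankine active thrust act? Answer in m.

3.23 m

K_a = 0.3060.
The pressure distribution is triangular, so the resultant acts at H/3 above the base = 9.7/3 = 3.233 m.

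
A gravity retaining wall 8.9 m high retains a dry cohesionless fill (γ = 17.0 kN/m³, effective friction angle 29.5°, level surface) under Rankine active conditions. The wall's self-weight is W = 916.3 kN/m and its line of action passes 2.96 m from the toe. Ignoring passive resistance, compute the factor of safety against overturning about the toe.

3.99

K_a = tan²(45° − 29.5°/2) = 0.3401.
P_a = ½K_aγH² = 0.5×0.3401×17.0×8.9² = 229.0 kN/m, acting at H/3 = 2.967 m above the base.
Overturning moment M_o = P_a × H/3 = 229.0 × 2.967 = 679.3.
Resisting moment M_r = W × 2.96 = 916.3 × 2.96 = 2712.
FS_overturning = M_r/M_o = 2712/679.3 = 3.993.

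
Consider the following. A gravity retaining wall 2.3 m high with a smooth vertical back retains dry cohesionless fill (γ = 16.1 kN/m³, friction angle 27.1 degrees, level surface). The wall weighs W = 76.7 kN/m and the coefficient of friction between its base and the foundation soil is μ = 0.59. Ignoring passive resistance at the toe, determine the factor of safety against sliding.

2.84

K_a = tan²(45° − 27.1°/2) = 0.3741.
P_a = ½K_aγH² = 0.5×0.3741×16.1×2.3² = 15.93 kN/m, acting at H/3 = 0.7667 m above the base.
FS_sliding = μW / P_a = 0.59×76.7 / 15.93 = 2.841.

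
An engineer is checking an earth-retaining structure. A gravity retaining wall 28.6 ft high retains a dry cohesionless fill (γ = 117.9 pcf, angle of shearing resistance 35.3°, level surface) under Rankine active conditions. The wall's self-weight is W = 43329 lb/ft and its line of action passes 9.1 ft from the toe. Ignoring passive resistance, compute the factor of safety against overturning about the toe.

3.21

K_a = tan²(45° − 35.3°/2) = 0.2675.
P_a = ½K_aγH² = 0.5×0.2675×117.9×28.6² = 12900 lb/ft, acting at H/3 = 9.533 ft above the base.
Overturning moment M_o = P_a × H/3 = 12900 × 9.533 = 123000.
Resisting moment M_r = W × 9.1 = 43329 × 9.1 = 394300.
FS_overturning = M_r/M_o = 394300/123000 = 3.206.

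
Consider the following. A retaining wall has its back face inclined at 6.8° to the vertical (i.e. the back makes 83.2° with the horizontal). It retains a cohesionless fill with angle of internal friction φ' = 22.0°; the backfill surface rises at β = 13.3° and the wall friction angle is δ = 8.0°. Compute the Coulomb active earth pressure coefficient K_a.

K_a = sin²(α+φ) / [sin²α · sin(α−δ) · (1 + √{sin(φ+δ)sin(φ−β) / (sin(α−δ)sin(α+β))})²].
With α = 83.2°, φ = 22.0°, δ = 8.0°, β = 13.3°: K_a = 0.5957.

0.596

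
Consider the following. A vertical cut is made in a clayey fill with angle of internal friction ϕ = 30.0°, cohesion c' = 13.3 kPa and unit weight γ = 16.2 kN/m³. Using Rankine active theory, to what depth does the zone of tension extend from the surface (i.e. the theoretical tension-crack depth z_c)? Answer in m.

2.84 m

K_a = tan²(45° − 30.0°/2) = 0.3333; √K_a = 0.5774.
The active pressure is zero where K_a γ z = 2c√K_a, so z_c = 2c/(γ√K_a) = 2×13.3/(16.2×0.5774) = 2.844 m.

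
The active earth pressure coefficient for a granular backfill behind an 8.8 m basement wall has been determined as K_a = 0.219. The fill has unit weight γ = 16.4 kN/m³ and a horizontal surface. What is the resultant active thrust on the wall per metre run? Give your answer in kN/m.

P = ½ K_a γ H² = 0.5 × 0.219 × 16.4 × 8.8² = 139.1 kN/m.

139 kN/m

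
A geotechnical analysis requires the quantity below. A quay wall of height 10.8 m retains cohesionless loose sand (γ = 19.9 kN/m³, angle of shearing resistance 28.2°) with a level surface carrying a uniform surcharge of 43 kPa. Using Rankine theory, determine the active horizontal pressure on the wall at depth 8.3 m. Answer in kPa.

74.6 kPa

K_a = (1 − sin φ)/(1 + sin φ) = 0.3582.
σ_v = γz + q = 19.9 × 8.3 + 43 = 208.2 kPa.
σ_h = K_a σ_v = 0.3582 × 208.2 = 74.56 kPa.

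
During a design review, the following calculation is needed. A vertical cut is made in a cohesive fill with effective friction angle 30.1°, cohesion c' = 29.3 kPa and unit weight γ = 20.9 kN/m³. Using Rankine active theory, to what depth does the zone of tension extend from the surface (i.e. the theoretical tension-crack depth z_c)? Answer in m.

K_a = tan²(45° − 30.1°/2) = 0.3320; √K_a = 0.5762.
The active pressure is zero where K_a γ z = 2c√K_a, so z_c = 2c/(γ√K_a) = 2×29.3/(20.9×0.5762) = 4.866 m.

4.87 m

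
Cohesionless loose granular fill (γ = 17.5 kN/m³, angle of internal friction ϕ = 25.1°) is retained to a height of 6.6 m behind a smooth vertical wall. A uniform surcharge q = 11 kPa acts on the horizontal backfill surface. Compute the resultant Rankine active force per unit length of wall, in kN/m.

183 kN/m

K_a = tan²(45° − φ/2) = 0.4043.
Soil triangle: ½ K_a γ H² = 0.5×0.4043×17.5×6.6² = 154.1 kN/m.
Surcharge rectangle: K_a q H = 0.4043×11×6.6 = 29.35 kN/m.
Total = 154.1 + 29.35 = 183.5 kN/m.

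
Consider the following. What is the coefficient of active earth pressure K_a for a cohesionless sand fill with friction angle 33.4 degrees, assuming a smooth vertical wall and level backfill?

K_a = (1 − sin φ)/(1 + sin φ) = (1 − sin 33.4°)/(1 + sin 33.4°) = 0.2899.

0.290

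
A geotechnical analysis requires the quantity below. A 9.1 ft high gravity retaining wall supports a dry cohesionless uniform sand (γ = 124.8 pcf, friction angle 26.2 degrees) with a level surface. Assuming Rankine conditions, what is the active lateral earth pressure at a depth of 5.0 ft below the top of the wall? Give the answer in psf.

K_a = (1 − sin φ)/(1 + sin φ) = 0.3874.
σ_h = K_a γ z = 0.3874 × 124.8 × 5.0 = 241.8 psf.

242 psf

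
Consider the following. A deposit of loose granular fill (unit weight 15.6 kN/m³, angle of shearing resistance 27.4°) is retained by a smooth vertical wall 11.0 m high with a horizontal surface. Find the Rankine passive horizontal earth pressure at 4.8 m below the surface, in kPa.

203 kPa

K_p = (1 + sin φ)/(1 − sin φ) = 2.705.
σ_h = K_p γ z = 2.705 × 15.6 × 4.8 = 202.6 kPa.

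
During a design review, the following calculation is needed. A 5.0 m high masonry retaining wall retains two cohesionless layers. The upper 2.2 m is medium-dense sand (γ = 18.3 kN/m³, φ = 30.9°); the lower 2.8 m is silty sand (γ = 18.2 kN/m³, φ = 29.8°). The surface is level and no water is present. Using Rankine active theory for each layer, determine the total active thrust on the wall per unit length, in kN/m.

K_a1 = tan²(45°−30.9°/2) = 0.3214; K_a2 = tan²(45°−29.8°/2) = 0.3360.
Layer 1: σ at base = K_a1 γ₁ h₁ = 12.94 kPa; P₁ = ½×12.94×2.2 = 14.23.
Layer 2: σ_v at top = γ₁h₁ = 40.26; σ_h top = K_a2×40.26 = 13.53; σ_h base = K_a2×(40.26+18.2×2.8) = 30.65.
P₂ = ½(13.53+30.65)×2.8 = 61.85. Total P_a = 14.23+61.85 = 76.09 kN/m.

76.1 kN/m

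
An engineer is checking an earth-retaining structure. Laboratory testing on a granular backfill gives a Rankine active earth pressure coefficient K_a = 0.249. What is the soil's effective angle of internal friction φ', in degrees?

K_a = tan²(45° − φ/2) ⇒ 45° − φ/2 = arctan(√0.249) = 26.52°.
φ = 2(45° − 26.52°) = 36.96°.

37.0°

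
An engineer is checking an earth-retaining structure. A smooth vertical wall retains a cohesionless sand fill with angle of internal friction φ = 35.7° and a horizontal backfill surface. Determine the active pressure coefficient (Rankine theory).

K_a = (1 − sin φ)/(1 + sin φ) = (1 − sin 35.7°)/(1 + sin 35.7°) = 0.2630.

0.263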